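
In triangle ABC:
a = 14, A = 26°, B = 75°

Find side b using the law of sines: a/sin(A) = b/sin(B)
a/sin(A) = b/sin(B)  ⇒  b = a·sin(B)/sin(A) = 14·sin(75°)/sin(26°)
sin(75°) ≈ 0.965926, sin(26°) ≈ 0.438371
b ≈ 14·0.965926/0.438371 ≈ 13.523/0.438371 ≈ 30.8482

b = 30.85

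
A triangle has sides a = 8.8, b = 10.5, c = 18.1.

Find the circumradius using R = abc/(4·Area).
First find the area with Heron's formula.
s = (8.8 + 10.5 + 18.1)/2 = 18.7
Area = √(s(s−a)(s−b)(s−c)) = √(18.7·9.9·8.2·0.6) ≈ √910.84 ≈ 30.1801
abc = 8.8·10.5·18.1 = 1672.44
R = abc/(4·Area) ≈ 1672.44/(4·30.1801) = 1672.44/120.72 ≈ 13.8538

R = 13.85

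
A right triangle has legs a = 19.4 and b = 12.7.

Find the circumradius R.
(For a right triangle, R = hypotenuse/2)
Hypotenuse c = √(a² + b²) = √(376.36 + 161.29) = √537.65 ≈ 23.1873
R = c/2 ≈ 23.1873/2 ≈ 11.5936

R = 11.59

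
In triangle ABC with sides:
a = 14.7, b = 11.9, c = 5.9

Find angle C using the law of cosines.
c² = a² + b² − 2ab·cos(C)  ⇒  cos(C) = (a² + b² − c²)/(2ab)
cos(C) = (14.7² + 11.9² − 5.9²)/(2·14.7·11.9) = (216.09 + 141.61 − 34.81)/349.86 = 322.89/349.86 ≈ 0.922912
C = arccos(0.922912) ≈ 22.6444°

C = 22.64°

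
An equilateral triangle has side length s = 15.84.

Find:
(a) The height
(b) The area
(a) The height splits the triangle into two 30-60-90 halves: h = s·√3/2 = 15.84·1.73205/2 ≈ 27.4357/2 ≈ 13.7178
(b) Area = (√3/4)·s² = (√3/4)·15.84² = (√3/4)·250.9056 ≈ 0.433013·250.9056 ≈ 108.645

Height = 13.72, Area = 108.6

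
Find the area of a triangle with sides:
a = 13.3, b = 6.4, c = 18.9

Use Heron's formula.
s = (13.3 + 6.4 + 18.9)/2 = 38.6/2 = 19.3
s − a = 6, s − b = 12.9, s − c = 0.4
s(s−a)(s−b)(s−c) = 19.3·6·12.9·0.4 ≈ 597.528
Area = √597.528 ≈ 24.4444

Area = 24.44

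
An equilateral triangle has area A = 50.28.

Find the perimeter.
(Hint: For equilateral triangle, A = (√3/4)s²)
A = (√3/4)s²  ⇒  s² = 4A/√3 = 4·50.28/√3 = 201.12/1.73205 ≈ 116.117
s ≈ √116.117 ≈ 10.7757
Perimeter = 3s ≈ 3·10.7757 ≈ 32.3272

Perimeter = 32.33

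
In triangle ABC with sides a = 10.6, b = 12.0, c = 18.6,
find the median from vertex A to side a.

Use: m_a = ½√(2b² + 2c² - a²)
m_a = ½√(2·12.0² + 2·18.6² − 10.6²) = ½√(2·144 + 2·345.96 − 112.36) = ½√(288 + 691.92 − 112.36) = ½√867.56
√867.56 ≈ 29.4544, so m_a ≈ 14.7272

m_a = 14.73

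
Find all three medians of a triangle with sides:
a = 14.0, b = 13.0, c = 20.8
Median formula: m_a = ½√(2b² + 2c² − a²) (and cyclically). a² = 196, b² = 169, c² = 432.64.
m_a = ½√(2·169 + 2·432.64 − 196) = ½√1007.28 ≈ ½·31.7377 ≈ 15.8688
m_b = ½√(2·196 + 2·432.64 − 169) = ½√1088.28 ≈ ½·32.9891 ≈ 16.4945
m_c = ½√(2·196 + 2·169 − 432.64) = ½√297.36 ≈ ½·17.2441 ≈ 8.62206

m_a = 15.87, m_b = 16.49, m_c = 8.622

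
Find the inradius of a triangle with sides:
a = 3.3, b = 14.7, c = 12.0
r = Area/s where s is the semi-perimeter.
s = (3.3 + 14.7 + 12.0)/2 = 30/2 = 15
Area = √(s(s−a)(s−b)(s−c)) = √(15·11.7·0.3·3) ≈ √157.95 ≈ 12.5678
r ≈ 12.5678/15 ≈ 0.837854

r = 0.8379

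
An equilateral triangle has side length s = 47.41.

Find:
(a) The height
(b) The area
(a) The height splits the triangle into two 30-60-90 halves: h = s·√3/2 = 47.41·1.73205/2 ≈ 82.1165/2 ≈ 41.0583
(b) Area = (√3/4)·s² = (√3/4)·47.41² = (√3/4)·2247.7081 ≈ 0.433013·2247.7081 ≈ 973.286

Height = 41.06, Area = 973.3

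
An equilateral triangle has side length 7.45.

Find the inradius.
r = Area/s with s the semi-perimeter.
Area = (√3/4)·7.45² = (√3/4)·55.5025 ≈ 0.433013·55.5025 ≈ 24.0333
s = 3·7.45/2 = 11.175
r ≈ 24.0333/11.175 ≈ 2.15063
(Equivalently r = side/(2√3) = 7.45/3.4641 ≈ 2.15063.)

r = 2.151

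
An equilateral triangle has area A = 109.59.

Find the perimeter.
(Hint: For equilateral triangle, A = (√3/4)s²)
A = (√3/4)s²  ⇒  s² = 4A/√3 = 4·109.59/√3 = 438.36/1.73205 ≈ 253.087
s ≈ √253.087 ≈ 15.9087
Perimeter = 3s ≈ 3·15.9087 ≈ 47.7261

Perimeter = 47.73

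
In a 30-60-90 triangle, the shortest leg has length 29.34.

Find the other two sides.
In a 30-60-90 triangle the sides are in ratio 1 : √3 : 2 (short leg : long leg : hypotenuse).
Long leg = 29.34·√3 ≈ 29.34·1.73205 ≈ 50.8184
Hypotenuse = 2·29.34 = 58.68

Long leg = 29.34√3 = 50.82, Hypotenuse = 58.68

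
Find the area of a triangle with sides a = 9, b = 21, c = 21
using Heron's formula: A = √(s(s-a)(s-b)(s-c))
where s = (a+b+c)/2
s = (9 + 21 + 21)/2 = 51/2 = 25.5
s − a = 16.5, s − b = 4.5, s − c = 4.5
s(s−a)(s−b)(s−c) = 25.5·16.5·4.5·4.5 = 8520.1875
Area = √8520.1875 ≈ 92.3049

s = 25.5, Area = 92.3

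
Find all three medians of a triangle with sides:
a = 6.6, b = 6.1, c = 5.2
Median formula: m_a = ½√(2b² + 2c² − a²) (and cyclically). a² = 43.56, b² = 37.21, c² = 27.04.
m_a = ½√(2·37.21 + 2·27.04 − 43.56) = ½√84.94 ≈ ½·9.21629 ≈ 4.60814
m_b = ½√(2·43.56 + 2·27.04 − 37.21) = ½√103.99 ≈ ½·10.1975 ≈ 5.09877
m_c = ½√(2·43.56 + 2·37.21 − 27.04) = ½√134.5 ≈ ½·11.5974 ≈ 5.79871

m_a = 4.608, m_b = 5.099, m_c = 5.799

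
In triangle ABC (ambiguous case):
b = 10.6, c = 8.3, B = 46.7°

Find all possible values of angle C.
b/sin(B) = c/sin(C)  ⇒  sin(C) = c·sin(B)/b = 8.3·sin(46.7°)/10.6
sin(46.7°) ≈ 0.727773
sin(C) ≈ 8.3·0.727773/10.6 ≈ 6.04051/10.6 ≈ 0.56986
Candidate 1: C₁ = arcsin(0.56986) ≈ 34.7404°  →  A = 180° − 46.7° − 34.7404° ≈ 98.5596° > 0, valid
Candidate 2: C₂ = 180° − C₁ ≈ 145.26°  →  A = 180° − 46.7° − 145.26° ≈ -11.9596° ≤ 0, not a valid triangle

C = 34.74° (one solution)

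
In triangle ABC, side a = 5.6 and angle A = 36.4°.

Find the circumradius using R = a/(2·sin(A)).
R = a/(2·sin(A)) = 5.6/(2·sin(36.4°))
sin(36.4°) ≈ 0.593419
R ≈ 5.6/(2·0.593419) = 5.6/1.18684 ≈ 4.71842

R = 4.718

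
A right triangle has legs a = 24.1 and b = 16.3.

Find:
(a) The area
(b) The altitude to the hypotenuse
(a) The legs are perpendicular, so Area = ½·a·b = ½·24.1·16.3 = ½·392.83 = 196.415
(b) Hypotenuse c = √(a² + b²) = √(580.81 + 265.69) = √846.5 ≈ 29.0947
    Area = ½·c·h_c  ⇒  h_c = 2·Area/c = 392.83/29.0947 ≈ 13.5018

Area = 196.415, h_c = 13.5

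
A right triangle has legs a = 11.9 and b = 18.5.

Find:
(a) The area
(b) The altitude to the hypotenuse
(a) The legs are perpendicular, so Area = ½·a·b = ½·11.9·18.5 = ½·220.15 = 110.075
(b) Hypotenuse c = √(a² + b²) = √(141.61 + 342.25) = √483.86 ≈ 21.9968
    Area = ½·c·h_c  ⇒  h_c = 2·Area/c = 220.15/21.9968 ≈ 10.0083

Area = 110.075, h_c = 10.01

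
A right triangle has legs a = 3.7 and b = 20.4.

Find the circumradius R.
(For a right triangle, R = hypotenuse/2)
Hypotenuse c = √(a² + b²) = √(13.69 + 416.16) = √429.85 ≈ 20.7328
R = c/2 ≈ 20.7328/2 ≈ 10.3664

R = 10.37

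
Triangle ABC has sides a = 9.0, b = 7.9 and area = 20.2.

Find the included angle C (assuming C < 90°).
Area = ½·a·b·sin(C)  ⇒  sin(C) = 2·Area/(a·b) = 2·20.2/(9.0·7.9) = 40.4/71.1 ≈ 0.568214
C = arcsin(0.568214) ≈ 34.6258° (taking the acute solution since C < 90°)

C = 34.63°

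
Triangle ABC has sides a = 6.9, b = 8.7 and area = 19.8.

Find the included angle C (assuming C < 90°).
Area = ½·a·b·sin(C)  ⇒  sin(C) = 2·Area/(a·b) = 2·19.8/(6.9·8.7) = 39.6/60.03 ≈ 0.65967
C = arcsin(0.65967) ≈ 41.2747° (taking the acute solution since C < 90°)

C = 41.27°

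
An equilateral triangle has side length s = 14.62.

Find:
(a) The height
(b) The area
(a) The height splits the triangle into two 30-60-90 halves: h = s·√3/2 = 14.62·1.73205/2 ≈ 25.3226/2 ≈ 12.6613
(b) Area = (√3/4)·s² = (√3/4)·14.62² = (√3/4)·213.7444 ≈ 0.433013·213.7444 ≈ 92.554

Height = 12.66, Area = 92.55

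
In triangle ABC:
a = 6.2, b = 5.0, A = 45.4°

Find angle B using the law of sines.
a/sin(A) = b/sin(B)  ⇒  sin(B) = b·sin(A)/a = 5.0·sin(45.4°)/6.2
sin(45.4°) ≈ 0.712026
sin(B) ≈ 5.0·0.712026/6.2 ≈ 3.56013/6.2 ≈ 0.574215
B = arcsin(0.574215) ≈ 35.0446°
(Since b ≤ a we need B ≤ A, so the obtuse alternative 180° − 35.0446° ≈ 144.955° is rejected.)

B = 35.04°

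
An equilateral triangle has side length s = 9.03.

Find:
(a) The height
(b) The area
(a) The height splits the triangle into two 30-60-90 halves: h = s·√3/2 = 9.03·1.73205/2 ≈ 15.6404/2 ≈ 7.82021
(b) Area = (√3/4)·s² = (√3/4)·9.03² = (√3/4)·81.5409 ≈ 0.433013·81.5409 ≈ 35.3082

Height = 7.82, Area = 35.31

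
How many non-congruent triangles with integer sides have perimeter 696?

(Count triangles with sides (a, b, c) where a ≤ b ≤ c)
Let a ≤ b ≤ c with a + b + c = 696. The only binding inequality is a + b > c, i.e. 696 − c > c, so c < 696/2; and c ≥ 696/3 since c is the largest side.
So 232 ≤ c ≤ 347. For each c, b runs from ⌈(696 − c)/2⌉ up to c (then a = 696 − b − c satisfies 1 ≤ a ≤ b automatically), giving c − ⌈(696 − c)/2⌉ + 1 choices.
Summing over c: 1 + 2 + 4 + 5 + … + 172 + 173  (116 terms, c = 232, …, 347) = 10092
Check (closed form: nearest integer to p²/48 for even p, (p+3)²/48 for odd p): 696²/48 = 484416/48 ≈ 10092.00 → 10092

10092 triangles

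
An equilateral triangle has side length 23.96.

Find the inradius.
r = Area/s with s the semi-perimeter.
Area = (√3/4)·23.96² = (√3/4)·574.0816 ≈ 0.433013·574.0816 ≈ 248.585
s = 3·23.96/2 = 35.94
r ≈ 248.585/35.94 ≈ 6.91666
(Equivalently r = side/(2√3) = 23.96/3.4641 ≈ 6.91666.)

r = 6.917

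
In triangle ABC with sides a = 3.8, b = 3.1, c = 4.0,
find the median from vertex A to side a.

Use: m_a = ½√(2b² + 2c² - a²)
m_a = ½√(2·3.1² + 2·4.0² − 3.8²) = ½√(2·9.61 + 2·16 − 14.44) = ½√(19.22 + 32 − 14.44) = ½√36.78
√36.78 ≈ 6.06465, so m_a ≈ 3.03233

m_a = 3.032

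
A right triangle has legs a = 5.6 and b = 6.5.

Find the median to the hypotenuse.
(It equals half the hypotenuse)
Hypotenuse c = √(a² + b²) = √(31.36 + 42.25) = √73.61 ≈ 8.57963
Median to hypotenuse = c/2 ≈ 8.57963/2 ≈ 4.28981

Median = 4.29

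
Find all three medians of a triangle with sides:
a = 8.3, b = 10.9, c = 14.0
Median formula: m_a = ½√(2b² + 2c² − a²) (and cyclically). a² = 68.89, b² = 118.81, c² = 196.
m_a = ½√(2·118.81 + 2·196 − 68.89) = ½√560.73 ≈ ½·23.6797 ≈ 11.8399
m_b = ½√(2·68.89 + 2·196 − 118.81) = ½√410.97 ≈ ½·20.2724 ≈ 10.1362
m_c = ½√(2·68.89 + 2·118.81 − 196) = ½√179.4 ≈ ½·13.394 ≈ 6.69701

m_a = 11.84, m_b = 10.14, m_c = 6.697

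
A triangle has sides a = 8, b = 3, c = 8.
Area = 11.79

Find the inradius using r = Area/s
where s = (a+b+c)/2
s = (8 + 3 + 8)/2 = 19/2 = 9.5
r = Area/s = 11.79/9.5 ≈ 1.24105

r = 1.241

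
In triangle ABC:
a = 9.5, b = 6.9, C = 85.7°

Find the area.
Two sides and the included angle (SAS): A = ½·a·b·sin(C) = ½·9.5·6.9·sin(85.7°)
sin(85.7°) ≈ 0.997185
A ≈ ½·65.55·0.997185 = 32.775·0.997185 ≈ 32.6827

Area = 32.68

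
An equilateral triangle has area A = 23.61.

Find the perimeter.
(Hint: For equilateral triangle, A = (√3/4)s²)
A = (√3/4)s²  ⇒  s² = 4A/√3 = 4·23.61/√3 = 94.44/1.73205 ≈ 54.525
s ≈ √54.525 ≈ 7.3841
Perimeter = 3s ≈ 3·7.3841 ≈ 22.1523

Perimeter = 22.15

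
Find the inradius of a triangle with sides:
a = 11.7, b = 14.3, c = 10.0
r = Area/s where s is the semi-perimeter.
s = (11.7 + 14.3 + 10.0)/2 = 36/2 = 18
Area = √(s(s−a)(s−b)(s−c)) = √(18·6.3·3.7·8) ≈ √3356.64 ≈ 57.9365
r ≈ 57.9365/18 ≈ 3.2187

r = 3.219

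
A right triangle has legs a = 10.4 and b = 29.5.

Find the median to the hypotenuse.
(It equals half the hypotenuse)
Hypotenuse c = √(a² + b²) = √(108.16 + 870.25) = √978.41 ≈ 31.2795
Median to hypotenuse = c/2 ≈ 31.2795/2 ≈ 15.6398

Median = 15.64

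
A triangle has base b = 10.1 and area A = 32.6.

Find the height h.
A = ½·b·h  ⇒  h = 2A/b = 2·32.6/10.1 = 65.2/10.1 ≈ 6.45545

h = 6.455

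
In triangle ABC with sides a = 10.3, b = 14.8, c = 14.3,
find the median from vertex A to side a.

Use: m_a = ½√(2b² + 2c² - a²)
m_a = ½√(2·14.8² + 2·14.3² − 10.3²) = ½√(2·219.04 + 2·204.49 − 106.09) = ½√(438.08 + 408.98 − 106.09) = ½√740.97
√740.97 ≈ 27.2208, so m_a ≈ 13.6104

m_a = 13.61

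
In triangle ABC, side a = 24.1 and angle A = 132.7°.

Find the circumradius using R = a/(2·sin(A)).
R = a/(2·sin(A)) = 24.1/(2·sin(132.7°))
sin(132.7°) ≈ 0.734915
R ≈ 24.1/(2·0.734915) = 24.1/1.46983 ≈ 16.3965

R = 16.4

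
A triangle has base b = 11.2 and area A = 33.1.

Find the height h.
A = ½·b·h  ⇒  h = 2A/b = 2·33.1/11.2 = 66.2/11.2 ≈ 5.91071

h = 5.911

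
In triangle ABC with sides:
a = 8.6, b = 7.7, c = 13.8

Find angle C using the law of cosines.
c² = a² + b² − 2ab·cos(C)  ⇒  cos(C) = (a² + b² − c²)/(2ab)
cos(C) = (8.6² + 7.7² − 13.8²)/(2·8.6·7.7) = (73.96 + 59.29 − 190.44)/132.44 = -57.19/132.44 ≈ -0.431818
C = arccos(-0.431818) ≈ 115.583°

C = 115.6°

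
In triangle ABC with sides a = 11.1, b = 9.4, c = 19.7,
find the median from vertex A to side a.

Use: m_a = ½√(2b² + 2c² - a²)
m_a = ½√(2·9.4² + 2·19.7² − 11.1²) = ½√(2·88.36 + 2·388.09 − 123.21) = ½√(176.72 + 776.18 − 123.21) = ½√829.69
√829.69 ≈ 28.8043, so m_a ≈ 14.4022

m_a = 14.4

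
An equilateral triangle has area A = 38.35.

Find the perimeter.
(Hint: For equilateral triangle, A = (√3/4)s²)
A = (√3/4)s²  ⇒  s² = 4A/√3 = 4·38.35/√3 = 153.4/1.73205 ≈ 88.5655
s ≈ √88.5655 ≈ 9.41093
Perimeter = 3s ≈ 3·9.41093 ≈ 28.2328

Perimeter = 28.23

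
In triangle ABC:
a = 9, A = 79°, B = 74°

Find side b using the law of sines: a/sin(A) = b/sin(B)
a/sin(A) = b/sin(B)  ⇒  b = a·sin(B)/sin(A) = 9·sin(74°)/sin(79°)
sin(74°) ≈ 0.961262, sin(79°) ≈ 0.981627
b ≈ 9·0.961262/0.981627 ≈ 8.65136/0.981627 ≈ 8.81328

b = 8.813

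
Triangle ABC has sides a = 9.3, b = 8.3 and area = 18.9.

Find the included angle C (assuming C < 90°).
Area = ½·a·b·sin(C)  ⇒  sin(C) = 2·Area/(a·b) = 2·18.9/(9.3·8.3) = 37.8/77.19 ≈ 0.489701
C = arcsin(0.489701) ≈ 29.3209° (taking the acute solution since C < 90°)

C = 29.32°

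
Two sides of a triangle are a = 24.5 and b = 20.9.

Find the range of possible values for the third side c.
Triangle inequality: |a − b| < c < a + b
|a − b| = |24.5 − 20.9| = 3.6
a + b = 24.5 + 20.9 = 45.4

3.6 < c < 45.4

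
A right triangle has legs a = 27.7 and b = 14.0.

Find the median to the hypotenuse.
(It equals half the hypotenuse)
Hypotenuse c = √(a² + b²) = √(767.29 + 196) = √963.29 ≈ 31.0369
Median to hypotenuse = c/2 ≈ 31.0369/2 ≈ 15.5185

Median = 15.52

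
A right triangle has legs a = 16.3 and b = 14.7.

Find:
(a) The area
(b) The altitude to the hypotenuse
(a) The legs are perpendicular, so Area = ½·a·b = ½·16.3·14.7 = ½·239.61 = 119.805
(b) Hypotenuse c = √(a² + b²) = √(265.69 + 216.09) = √481.78 ≈ 21.9495
    Area = ½·c·h_c  ⇒  h_c = 2·Area/c = 239.61/21.9495 ≈ 10.9164

Area = 119.805, h_c = 10.92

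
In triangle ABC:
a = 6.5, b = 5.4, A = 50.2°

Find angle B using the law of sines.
a/sin(A) = b/sin(B)  ⇒  sin(B) = b·sin(A)/a = 5.4·sin(50.2°)/6.5
sin(50.2°) ≈ 0.768284
sin(B) ≈ 5.4·0.768284/6.5 ≈ 4.14873/6.5 ≈ 0.638266
B = arcsin(0.638266) ≈ 39.6627°
(Since b ≤ a we need B ≤ A, so the obtuse alternative 180° − 39.6627° ≈ 140.337° is rejected.)

B = 39.66°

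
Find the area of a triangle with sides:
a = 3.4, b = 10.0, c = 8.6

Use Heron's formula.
s = (3.4 + 10.0 + 8.6)/2 = 22/2 = 11
s − a = 7.6, s − b = 1, s − c = 2.4
s(s−a)(s−b)(s−c) = 11·7.6·1·2.4 ≈ 200.64
Area = √200.64 ≈ 14.1647

Area = 14.16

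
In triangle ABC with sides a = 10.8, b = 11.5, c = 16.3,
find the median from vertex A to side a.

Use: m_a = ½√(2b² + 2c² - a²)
m_a = ½√(2·11.5² + 2·16.3² − 10.8²) = ½√(2·132.25 + 2·265.69 − 116.64) = ½√(264.5 + 531.38 − 116.64) = ½√679.24
√679.24 ≈ 26.0622, so m_a ≈ 13.0311

m_a = 13.03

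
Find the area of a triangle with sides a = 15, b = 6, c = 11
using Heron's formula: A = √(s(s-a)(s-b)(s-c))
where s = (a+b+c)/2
s = (15 + 6 + 11)/2 = 32/2 = 16
s − a = 1, s − b = 10, s − c = 5
s(s−a)(s−b)(s−c) = 16·1·10·5 = 800
Area = √800 ≈ 28.2843

s = 16.0, Area = 28.28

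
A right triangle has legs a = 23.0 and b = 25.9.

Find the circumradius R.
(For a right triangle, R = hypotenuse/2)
Hypotenuse c = √(a² + b²) = √(529 + 670.81) = √1199.81 ≈ 34.6383
R = c/2 ≈ 34.6383/2 ≈ 17.3191

R = 17.32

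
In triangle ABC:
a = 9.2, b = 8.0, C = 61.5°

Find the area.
Two sides and the included angle (SAS): A = ½·a·b·sin(C) = ½·9.2·8.0·sin(61.5°)
sin(61.5°) ≈ 0.878817
A ≈ ½·73.6·0.878817 = 36.8·0.878817 ≈ 32.3405

Area = 32.34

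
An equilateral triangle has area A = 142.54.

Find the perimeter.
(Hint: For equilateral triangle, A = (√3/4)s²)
A = (√3/4)s²  ⇒  s² = 4A/√3 = 4·142.54/√3 = 570.16/1.73205 ≈ 329.182
s ≈ √329.182 ≈ 18.1434
Perimeter = 3s ≈ 3·18.1434 ≈ 54.4301

Perimeter = 54.43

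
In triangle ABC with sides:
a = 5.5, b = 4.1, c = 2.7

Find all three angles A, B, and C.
Law of cosines for each angle (a² = 30.25, b² = 16.81, c² = 7.29):
cos(A) = (b² + c² − a²)/(2bc) = (16.81 + 7.29 − 30.25)/(2·4.1·2.7) = -6.15/22.14 ≈ -0.277778  ⇒  A ≈ 106.128°
cos(B) = (a² + c² − b²)/(2ac) = (30.25 + 7.29 − 16.81)/(2·5.5·2.7) = 20.73/29.7 ≈ 0.69798  ⇒  B ≈ 45.7349°
cos(C) = (a² + b² − c²)/(2ab) = (30.25 + 16.81 − 7.29)/(2·5.5·4.1) = 39.77/45.1 ≈ 0.881818  ⇒  C ≈ 28.1375°
Check: A + B + C ≈ 180°

A = 106.1°, B = 45.73°, C = 28.14°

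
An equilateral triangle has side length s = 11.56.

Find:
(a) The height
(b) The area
(a) The height splits the triangle into two 30-60-90 halves: h = s·√3/2 = 11.56·1.73205/2 ≈ 20.0225/2 ≈ 10.0113
(b) Area = (√3/4)·s² = (√3/4)·11.56² = (√3/4)·133.6336 ≈ 0.433013·133.6336 ≈ 57.865

Height = 10.01, Area = 57.87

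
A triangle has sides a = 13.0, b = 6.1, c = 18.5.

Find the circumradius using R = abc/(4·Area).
First find the area with Heron's formula.
s = (13.0 + 6.1 + 18.5)/2 = 18.8
Area = √(s(s−a)(s−b)(s−c)) = √(18.8·5.8·12.7·0.3) ≈ √415.442 ≈ 20.3824
abc = 13.0·6.1·18.5 = 1467.05
R = abc/(4·Area) ≈ 1467.05/(4·20.3824) = 1467.05/81.5296 ≈ 17.9941

R = 17.99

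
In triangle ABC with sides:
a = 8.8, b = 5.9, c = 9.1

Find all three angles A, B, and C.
Law of cosines for each angle (a² = 77.44, b² = 34.81, c² = 82.81):
cos(A) = (b² + c² − a²)/(2bc) = (34.81 + 82.81 − 77.44)/(2·5.9·9.1) = 40.18/107.38 ≈ 0.374185  ⇒  A ≈ 68.026°
cos(B) = (a² + c² − b²)/(2ac) = (77.44 + 82.81 − 34.81)/(2·8.8·9.1) = 125.44/160.16 ≈ 0.783217  ⇒  B ≈ 38.4439°
cos(C) = (a² + b² − c²)/(2ab) = (77.44 + 34.81 − 82.81)/(2·8.8·5.9) = 29.44/103.84 ≈ 0.283513  ⇒  C ≈ 73.53°
Check: A + B + C ≈ 180°

A = 68.03°, B = 38.44°, C = 73.53°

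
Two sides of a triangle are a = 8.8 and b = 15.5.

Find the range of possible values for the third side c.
Triangle inequality: |a − b| < c < a + b
|a − b| = |8.8 − 15.5| = 6.7
a + b = 8.8 + 15.5 = 24.3

6.7 < c < 24.3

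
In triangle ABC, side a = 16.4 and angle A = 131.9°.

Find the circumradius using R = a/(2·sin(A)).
R = a/(2·sin(A)) = 16.4/(2·sin(131.9°))
sin(131.9°) ≈ 0.744312
R ≈ 16.4/(2·0.744312) = 16.4/1.48862 ≈ 11.0169

R = 11.02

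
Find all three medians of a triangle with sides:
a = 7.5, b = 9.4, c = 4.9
Median formula: m_a = ½√(2b² + 2c² − a²) (and cyclically). a² = 56.25, b² = 88.36, c² = 24.01.
m_a = ½√(2·88.36 + 2·24.01 − 56.25) = ½√168.49 ≈ ½·12.9804 ≈ 6.49018
m_b = ½√(2·56.25 + 2·24.01 − 88.36) = ½√72.16 ≈ ½·8.4947 ≈ 4.24735
m_c = ½√(2·56.25 + 2·88.36 − 24.01) = ½√265.21 ≈ ½·16.2853 ≈ 8.14263

m_a = 6.49, m_b = 4.247, m_c = 8.143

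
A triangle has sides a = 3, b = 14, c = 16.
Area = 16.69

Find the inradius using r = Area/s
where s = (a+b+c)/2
s = (3 + 14 + 16)/2 = 33/2 = 16.5
r = Area/s = 16.69/16.5 ≈ 1.01152

r = 1.012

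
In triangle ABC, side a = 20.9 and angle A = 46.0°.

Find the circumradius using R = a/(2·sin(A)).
R = a/(2·sin(A)) = 20.9/(2·sin(46.0°))
sin(46.0°) ≈ 0.71934
R ≈ 20.9/(2·0.71934) = 20.9/1.43868 ≈ 14.5272

R = 14.53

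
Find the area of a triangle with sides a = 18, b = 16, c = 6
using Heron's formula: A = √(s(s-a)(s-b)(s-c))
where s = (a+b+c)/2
s = (18 + 16 + 6)/2 = 40/2 = 20
s − a = 2, s − b = 4, s − c = 14
s(s−a)(s−b)(s−c) = 20·2·4·14 = 2240
Area = √2240 ≈ 47.3286

s = 20.0, Area = 47.33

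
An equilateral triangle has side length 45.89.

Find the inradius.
r = Area/s with s the semi-perimeter.
Area = (√3/4)·45.89² = (√3/4)·2105.8921 ≈ 0.433013·2105.8921 ≈ 911.878
s = 3·45.89/2 = 68.835
r ≈ 911.878/68.835 ≈ 13.2473
(Equivalently r = side/(2√3) = 45.89/3.4641 ≈ 13.2473.)

r = 13.25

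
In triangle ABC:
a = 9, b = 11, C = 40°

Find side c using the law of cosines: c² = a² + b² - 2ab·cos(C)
c² = 9² + 11² − 2·9·11·cos(40°)
cos(40°) ≈ 0.766044
c² ≈ 81 + 121 − 198·(0.766044) ≈ 202 − 151.677 ≈ 50.3232
c ≈ √50.3232 ≈ 7.09388

c = 7.094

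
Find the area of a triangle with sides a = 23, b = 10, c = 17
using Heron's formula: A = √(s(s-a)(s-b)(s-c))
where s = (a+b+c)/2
s = (23 + 10 + 17)/2 = 50/2 = 25
s − a = 2, s − b = 15, s − c = 8
s(s−a)(s−b)(s−c) = 25·2·15·8 = 6000
Area = √6000 ≈ 77.4597

s = 25.0, Area = 77.46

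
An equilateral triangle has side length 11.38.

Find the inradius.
r = Area/s with s the semi-perimeter.
Area = (√3/4)·11.38² = (√3/4)·129.5044 ≈ 0.433013·129.5044 ≈ 56.0771
s = 3·11.38/2 = 17.07
r ≈ 56.0771/17.07 ≈ 3.28512
(Equivalently r = side/(2√3) = 11.38/3.4641 ≈ 3.28512.)

r = 3.285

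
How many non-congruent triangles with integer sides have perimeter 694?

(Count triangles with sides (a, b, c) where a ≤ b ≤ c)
Let a ≤ b ≤ c with a + b + c = 694. The only binding inequality is a + b > c, i.e. 694 − c > c, so c < 694/2; and c ≥ 694/3 since c is the largest side.
So 232 ≤ c ≤ 346. For each c, b runs from ⌈(694 − c)/2⌉ up to c (then a = 694 − b − c satisfies 1 ≤ a ≤ b automatically), giving c − ⌈(694 − c)/2⌉ + 1 choices.
Summing over c: 2 + 3 + 5 + 6 + … + 171 + 173  (115 terms, c = 232, …, 346) = 10034
Check (closed form: nearest integer to p²/48 for even p, (p+3)²/48 for odd p): 694²/48 = 481636/48 ≈ 10034.08 → 10034

10034 triangles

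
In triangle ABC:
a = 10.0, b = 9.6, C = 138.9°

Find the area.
Two sides and the included angle (SAS): A = ½·a·b·sin(C) = ½·10.0·9.6·sin(138.9°)
sin(138.9°) ≈ 0.657375
A ≈ ½·96·0.657375 = 48·0.657375 ≈ 31.554

Area = 31.55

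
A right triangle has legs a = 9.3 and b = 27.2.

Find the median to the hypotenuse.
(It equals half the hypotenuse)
Hypotenuse c = √(a² + b²) = √(86.49 + 739.84) = √826.33 ≈ 28.746
Median to hypotenuse = c/2 ≈ 28.746/2 ≈ 14.373

Median = 14.37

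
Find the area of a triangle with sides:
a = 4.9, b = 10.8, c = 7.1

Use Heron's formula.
s = (4.9 + 10.8 + 7.1)/2 = 22.8/2 = 11.4
s − a = 6.5, s − b = 0.6, s − c = 4.3
s(s−a)(s−b)(s−c) = 11.4·6.5·0.6·4.3 ≈ 191.178
Area = √191.178 ≈ 13.8267

Area = 13.83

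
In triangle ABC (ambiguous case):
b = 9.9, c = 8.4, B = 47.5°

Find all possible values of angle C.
b/sin(B) = c/sin(C)  ⇒  sin(C) = c·sin(B)/b = 8.4·sin(47.5°)/9.9
sin(47.5°) ≈ 0.737277
sin(C) ≈ 8.4·0.737277/9.9 ≈ 6.19313/9.9 ≈ 0.625569
Candidate 1: C₁ = arcsin(0.625569) ≈ 38.7239°  →  A = 180° − 47.5° − 38.7239° ≈ 93.7761° > 0, valid
Candidate 2: C₂ = 180° − C₁ ≈ 141.276°  →  A = 180° − 47.5° − 141.276° ≈ -8.7761° ≤ 0, not a valid triangle

C = 38.72° (one solution)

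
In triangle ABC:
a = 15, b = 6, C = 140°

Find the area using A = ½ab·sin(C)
A = ½·a·b·sin(C) = ½·15·6·sin(140°)
sin(140°) ≈ 0.642788
A ≈ ½·90·0.642788 = 45·0.642788 ≈ 28.9254

Area = 28.93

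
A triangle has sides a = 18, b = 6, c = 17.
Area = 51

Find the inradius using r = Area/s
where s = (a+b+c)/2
s = (18 + 6 + 17)/2 = 41/2 = 20.5
r = Area/s = 51/20.5 ≈ 2.4878

r = 2.488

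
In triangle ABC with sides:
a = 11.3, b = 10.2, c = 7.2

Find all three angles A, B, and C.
Law of cosines for each angle (a² = 127.69, b² = 104.04, c² = 51.84):
cos(A) = (b² + c² − a²)/(2bc) = (104.04 + 51.84 − 127.69)/(2·10.2·7.2) = 28.19/146.88 ≈ 0.191925  ⇒  A ≈ 78.9348°
cos(B) = (a² + c² − b²)/(2ac) = (127.69 + 51.84 − 104.04)/(2·11.3·7.2) = 75.49/162.72 ≈ 0.463926  ⇒  B ≈ 62.3593°
cos(C) = (a² + b² − c²)/(2ab) = (127.69 + 104.04 − 51.84)/(2·11.3·10.2) = 179.89/230.52 ≈ 0.780366  ⇒  C ≈ 38.7059°
Check: A + B + C ≈ 180°

A = 78.93°, B = 62.36°, C = 38.71°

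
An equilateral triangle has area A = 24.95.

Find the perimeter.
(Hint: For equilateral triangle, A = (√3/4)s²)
A = (√3/4)s²  ⇒  s² = 4A/√3 = 4·24.95/√3 = 99.8/1.73205 ≈ 57.6196
s ≈ √57.6196 ≈ 7.59075
Perimeter = 3s ≈ 3·7.59075 ≈ 22.7723

Perimeter = 22.77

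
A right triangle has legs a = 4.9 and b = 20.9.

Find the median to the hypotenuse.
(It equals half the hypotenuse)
Hypotenuse c = √(a² + b²) = √(24.01 + 436.81) = √460.82 ≈ 21.4667
Median to hypotenuse = c/2 ≈ 21.4667/2 ≈ 10.7334

Median = 10.73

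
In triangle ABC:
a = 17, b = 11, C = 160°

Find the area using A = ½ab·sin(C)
A = ½·a·b·sin(C) = ½·17·11·sin(160°)
sin(160°) ≈ 0.34202
A ≈ ½·187·0.34202 = 93.5·0.34202 ≈ 31.9789

Area = 31.98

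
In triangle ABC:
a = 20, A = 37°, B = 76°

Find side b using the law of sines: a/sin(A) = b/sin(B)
a/sin(A) = b/sin(B)  ⇒  b = a·sin(B)/sin(A) = 20·sin(76°)/sin(37°)
sin(76°) ≈ 0.970296, sin(37°) ≈ 0.601815
b ≈ 20·0.970296/0.601815 ≈ 19.4059/0.601815 ≈ 32.2456

b = 32.25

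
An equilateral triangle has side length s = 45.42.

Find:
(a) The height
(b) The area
(a) The height splits the triangle into two 30-60-90 halves: h = s·√3/2 = 45.42·1.73205/2 ≈ 78.6697/2 ≈ 39.3349
(b) Area = (√3/4)·s² = (√3/4)·45.42² = (√3/4)·2062.9764 ≈ 0.433013·2062.9764 ≈ 893.295

Height = 39.33, Area = 893.3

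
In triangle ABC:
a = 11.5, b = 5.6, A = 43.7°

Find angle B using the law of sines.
a/sin(A) = b/sin(B)  ⇒  sin(B) = b·sin(A)/a = 5.6·sin(43.7°)/11.5
sin(43.7°) ≈ 0.690882
sin(B) ≈ 5.6·0.690882/11.5 ≈ 3.86894/11.5 ≈ 0.33643
B = arcsin(0.33643) ≈ 19.6595°
(Since b ≤ a we need B ≤ A, so the obtuse alternative 180° − 19.6595° ≈ 160.34° is rejected.)

B = 19.66°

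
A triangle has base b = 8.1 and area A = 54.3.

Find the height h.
A = ½·b·h  ⇒  h = 2A/b = 2·54.3/8.1 = 108.6/8.1 ≈ 13.4074

h = 13.41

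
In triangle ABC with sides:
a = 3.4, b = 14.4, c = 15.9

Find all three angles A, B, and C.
Law of cosines for each angle (a² = 11.56, b² = 207.36, c² = 252.81):
cos(A) = (b² + c² − a²)/(2bc) = (207.36 + 252.81 − 11.56)/(2·14.4·15.9) = 448.61/457.92 ≈ 0.979669  ⇒  A ≈ 11.5733°
cos(B) = (a² + c² − b²)/(2ac) = (11.56 + 252.81 − 207.36)/(2·3.4·15.9) = 57.01/108.12 ≈ 0.527284  ⇒  B ≈ 58.1778°
cos(C) = (a² + b² − c²)/(2ab) = (11.56 + 207.36 − 252.81)/(2·3.4·14.4) = -33.89/97.92 ≈ -0.346099  ⇒  C ≈ 110.249°
Check: A + B + C ≈ 180°

A = 11.57°, B = 58.18°, C = 110.2°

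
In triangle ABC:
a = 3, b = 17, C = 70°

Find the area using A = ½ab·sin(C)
A = ½·a·b·sin(C) = ½·3·17·sin(70°)
sin(70°) ≈ 0.939693
A ≈ ½·51·0.939693 = 25.5·0.939693 ≈ 23.9622

Area = 23.96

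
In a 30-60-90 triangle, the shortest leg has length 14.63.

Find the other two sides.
In a 30-60-90 triangle the sides are in ratio 1 : √3 : 2 (short leg : long leg : hypotenuse).
Long leg = 14.63·√3 ≈ 14.63·1.73205 ≈ 25.3399
Hypotenuse = 2·14.63 = 29.26

Long leg = 14.63√3 = 25.34, Hypotenuse = 29.26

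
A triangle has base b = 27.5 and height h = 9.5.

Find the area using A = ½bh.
A = ½·b·h = ½·27.5·9.5 = ½·261.25 = 130.625

Area = 130.625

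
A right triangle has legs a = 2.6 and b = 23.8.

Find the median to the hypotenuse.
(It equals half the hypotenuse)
Hypotenuse c = √(a² + b²) = √(6.76 + 566.44) = √573.2 ≈ 23.9416
Median to hypotenuse = c/2 ≈ 23.9416/2 ≈ 11.9708

Median = 11.97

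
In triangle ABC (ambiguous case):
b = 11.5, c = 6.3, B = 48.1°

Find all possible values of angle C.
b/sin(B) = c/sin(C)  ⇒  sin(C) = c·sin(B)/b = 6.3·sin(48.1°)/11.5
sin(48.1°) ≈ 0.744312
sin(C) ≈ 6.3·0.744312/11.5 ≈ 4.68916/11.5 ≈ 0.407753
Candidate 1: C₁ = arcsin(0.407753) ≈ 24.0638°  →  A = 180° − 48.1° − 24.0638° ≈ 107.836° > 0, valid
Candidate 2: C₂ = 180° − C₁ ≈ 155.936°  →  A = 180° − 48.1° − 155.936° ≈ -24.0362° ≤ 0, not a valid triangle

C = 24.06° (one solution)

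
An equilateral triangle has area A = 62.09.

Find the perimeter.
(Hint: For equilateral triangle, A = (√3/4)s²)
A = (√3/4)s²  ⇒  s² = 4A/√3 = 4·62.09/√3 = 248.36/1.73205 ≈ 143.391
s ≈ √143.391 ≈ 11.9746
Perimeter = 3s ≈ 3·11.9746 ≈ 35.9238

Perimeter = 35.92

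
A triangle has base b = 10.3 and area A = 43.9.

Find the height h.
A = ½·b·h  ⇒  h = 2A/b = 2·43.9/10.3 = 87.8/10.3 ≈ 8.52427

h = 8.524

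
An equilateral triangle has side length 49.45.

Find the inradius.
r = Area/s with s the semi-perimeter.
Area = (√3/4)·49.45² = (√3/4)·2445.3025 ≈ 0.433013·2445.3025 ≈ 1058.85
s = 3·49.45/2 = 74.175
r ≈ 1058.85/74.175 ≈ 14.275
(Equivalently r = side/(2√3) = 49.45/3.4641 ≈ 14.275.)

r = 14.27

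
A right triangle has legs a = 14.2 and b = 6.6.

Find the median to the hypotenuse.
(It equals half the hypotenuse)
Hypotenuse c = √(a² + b²) = √(201.64 + 43.56) = √245.2 ≈ 15.6589
Median to hypotenuse = c/2 ≈ 15.6589/2 ≈ 7.82943

Median = 7.829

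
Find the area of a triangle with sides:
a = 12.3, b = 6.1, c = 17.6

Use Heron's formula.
s = (12.3 + 6.1 + 17.6)/2 = 36/2 = 18
s − a = 5.7, s − b = 11.9, s − c = 0.4
s(s−a)(s−b)(s−c) = 18·5.7·11.9·0.4 ≈ 488.376
Area = √488.376 ≈ 22.0992

Area = 22.1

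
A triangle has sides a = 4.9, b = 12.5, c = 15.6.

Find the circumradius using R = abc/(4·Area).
First find the area with Heron's formula.
s = (4.9 + 12.5 + 15.6)/2 = 16.5
Area = √(s(s−a)(s−b)(s−c)) = √(16.5·11.6·4·0.9) ≈ √689.04 ≈ 26.2496
abc = 4.9·12.5·15.6 = 955.5
R = abc/(4·Area) ≈ 955.5/(4·26.2496) = 955.5/104.998 ≈ 9.10015

R = 9.1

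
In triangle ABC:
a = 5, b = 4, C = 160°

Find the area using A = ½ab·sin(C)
A = ½·a·b·sin(C) = ½·5·4·sin(160°)
sin(160°) ≈ 0.34202
A ≈ ½·20·0.34202 = 10·0.34202 ≈ 3.4202

Area = 3.42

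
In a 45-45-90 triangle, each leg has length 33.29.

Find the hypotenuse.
In a 45-45-90 triangle the sides are in ratio 1 : 1 : √2, so hypotenuse = leg·√2.
Hypotenuse = 33.29·√2 ≈ 33.29·1.41421 ≈ 47.0792

Hypotenuse = 33.29√2 = 47.08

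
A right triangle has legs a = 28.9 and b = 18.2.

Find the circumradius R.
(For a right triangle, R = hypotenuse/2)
Hypotenuse c = √(a² + b²) = √(835.21 + 331.24) = √1166.45 ≈ 34.1533
R = c/2 ≈ 34.1533/2 ≈ 17.0767

R = 17.08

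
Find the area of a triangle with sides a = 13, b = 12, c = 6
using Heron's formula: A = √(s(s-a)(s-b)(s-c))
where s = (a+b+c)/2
s = (13 + 12 + 6)/2 = 31/2 = 15.5
s − a = 2.5, s − b = 3.5, s − c = 9.5
s(s−a)(s−b)(s−c) = 15.5·2.5·3.5·9.5 = 1288.4375
Area = √1288.4375 ≈ 35.8948

s = 15.5, Area = 35.89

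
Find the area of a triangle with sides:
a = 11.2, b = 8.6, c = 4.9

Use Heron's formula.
s = (11.2 + 8.6 + 4.9)/2 = 24.7/2 = 12.35
s − a = 1.15, s − b = 3.75, s − c = 7.45
s(s−a)(s−b)(s−c) = 12.35·1.15·3.75·7.45 ≈ 396.782
Area = √396.782 ≈ 19.9194

Area = 19.92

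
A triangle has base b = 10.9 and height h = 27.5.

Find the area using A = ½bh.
A = ½·b·h = ½·10.9·27.5 = ½·299.75 = 149.875

Area = 149.875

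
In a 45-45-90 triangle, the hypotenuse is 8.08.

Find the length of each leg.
In a 45-45-90 triangle hypotenuse = leg·√2, so leg = hypotenuse/√2.
Leg = 8.08/√2 ≈ 8.08/1.41421 ≈ 5.71342

Each leg = 5.713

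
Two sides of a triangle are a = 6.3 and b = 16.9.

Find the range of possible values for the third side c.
Triangle inequality: |a − b| < c < a + b
|a − b| = |6.3 − 16.9| = 10.6
a + b = 6.3 + 16.9 = 23.2

10.6 < c < 23.2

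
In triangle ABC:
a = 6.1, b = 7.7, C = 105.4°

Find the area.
Two sides and the included angle (SAS): A = ½·a·b·sin(C) = ½·6.1·7.7·sin(105.4°)
sin(105.4°) ≈ 0.964095
A ≈ ½·46.97·0.964095 = 23.485·0.964095 ≈ 22.6418

Area = 22.64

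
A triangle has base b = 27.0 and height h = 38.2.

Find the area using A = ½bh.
A = ½·b·h = ½·27.0·38.2 = ½·1031.4 = 515.7

Area = 515.7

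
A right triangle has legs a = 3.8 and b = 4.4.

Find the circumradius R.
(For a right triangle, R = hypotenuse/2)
Hypotenuse c = √(a² + b²) = √(14.44 + 19.36) = √33.8 ≈ 5.81378
R = c/2 ≈ 5.81378/2 ≈ 2.90689

R = 2.907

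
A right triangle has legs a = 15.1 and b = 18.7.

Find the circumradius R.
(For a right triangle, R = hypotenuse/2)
Hypotenuse c = √(a² + b²) = √(228.01 + 349.69) = √577.7 ≈ 24.0354
R = c/2 ≈ 24.0354/2 ≈ 12.0177

R = 12.02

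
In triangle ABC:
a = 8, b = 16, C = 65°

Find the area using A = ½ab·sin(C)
A = ½·a·b·sin(C) = ½·8·16·sin(65°)
sin(65°) ≈ 0.906308
A ≈ ½·128·0.906308 = 64·0.906308 ≈ 58.0037

Area = 58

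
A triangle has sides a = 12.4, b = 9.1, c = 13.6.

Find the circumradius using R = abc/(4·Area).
First find the area with Heron's formula.
s = (12.4 + 9.1 + 13.6)/2 = 17.55
Area = √(s(s−a)(s−b)(s−c)) = √(17.55·5.15·8.45·3.95) ≈ √3016.74 ≈ 54.9249
abc = 12.4·9.1·13.6 = 1534.624
R = abc/(4·Area) ≈ 1534.624/(4·54.9249) = 1534.624/219.699 ≈ 6.9851

R = 6.985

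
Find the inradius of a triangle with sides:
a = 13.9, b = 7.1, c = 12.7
r = Area/s where s is the semi-perimeter.
s = (13.9 + 7.1 + 12.7)/2 = 33.7/2 = 16.85
Area = √(s(s−a)(s−b)(s−c)) = √(16.85·2.95·9.75·4.15) ≈ √2011.29 ≈ 44.8474
r ≈ 44.8474/16.85 ≈ 2.66157

r = 2.662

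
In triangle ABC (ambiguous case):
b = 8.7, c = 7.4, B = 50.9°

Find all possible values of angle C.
b/sin(B) = c/sin(C)  ⇒  sin(C) = c·sin(B)/b = 7.4·sin(50.9°)/8.7
sin(50.9°) ≈ 0.776046
sin(C) ≈ 7.4·0.776046/8.7 ≈ 5.74274/8.7 ≈ 0.660085
Candidate 1: C₁ = arcsin(0.660085) ≈ 41.3064°  →  A = 180° − 50.9° − 41.3064° ≈ 87.7936° > 0, valid
Candidate 2: C₂ = 180° − C₁ ≈ 138.694°  →  A = 180° − 50.9° − 138.694° ≈ -9.5936° ≤ 0, not a valid triangle

C = 41.31° (one solution)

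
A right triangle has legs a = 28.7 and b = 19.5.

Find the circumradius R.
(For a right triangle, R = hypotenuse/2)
Hypotenuse c = √(a² + b²) = √(823.69 + 380.25) = √1203.94 ≈ 34.6978
R = c/2 ≈ 34.6978/2 ≈ 17.3489

R = 17.35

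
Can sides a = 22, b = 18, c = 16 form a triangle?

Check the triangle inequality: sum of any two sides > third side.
a + b vs c: 22 + 18 = 40 > 16  ✓
a + c vs b: 22 + 16 = 38 > 18  ✓
b + c vs a: 18 + 16 = 34 > 22  ✓

Yes, triangle inequality satisfied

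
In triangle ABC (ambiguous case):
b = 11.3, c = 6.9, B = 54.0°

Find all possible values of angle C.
b/sin(B) = c/sin(C)  ⇒  sin(C) = c·sin(B)/b = 6.9·sin(54.0°)/11.3
sin(54.0°) ≈ 0.809017
sin(C) ≈ 6.9·0.809017/11.3 ≈ 5.58222/11.3 ≈ 0.494002
Candidate 1: C₁ = arcsin(0.494002) ≈ 29.6039°  →  A = 180° − 54.0° − 29.6039° ≈ 96.3961° > 0, valid
Candidate 2: C₂ = 180° − C₁ ≈ 150.396°  →  A = 180° − 54.0° − 150.396° ≈ -24.3961° ≤ 0, not a valid triangle

C = 29.6° (one solution)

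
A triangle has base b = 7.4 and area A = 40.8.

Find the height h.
A = ½·b·h  ⇒  h = 2A/b = 2·40.8/7.4 = 81.6/7.4 ≈ 11.027

h = 11.03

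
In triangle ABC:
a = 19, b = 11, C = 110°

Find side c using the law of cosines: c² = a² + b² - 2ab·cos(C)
c² = 19² + 11² − 2·19·11·cos(110°)
cos(110°) ≈ -0.34202
c² ≈ 361 + 121 − 418·(-0.34202) ≈ 482 + 142.964 ≈ 624.964
c ≈ √624.964 ≈ 24.9993

c = 25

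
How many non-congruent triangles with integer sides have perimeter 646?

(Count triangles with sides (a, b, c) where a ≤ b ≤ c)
Let a ≤ b ≤ c with a + b + c = 646. The only binding inequality is a + b > c, i.e. 646 − c > c, so c < 646/2; and c ≥ 646/3 since c is the largest side.
So 216 ≤ c ≤ 322. For each c, b runs from ⌈(646 − c)/2⌉ up to c (then a = 646 − b − c satisfies 1 ≤ a ≤ b automatically), giving c − ⌈(646 − c)/2⌉ + 1 choices.
Summing over c: 2 + 3 + 5 + 6 + … + 159 + 161  (107 terms, c = 216, …, 322) = 8694
Check (closed form: nearest integer to p²/48 for even p, (p+3)²/48 for odd p): 646²/48 = 417316/48 ≈ 8694.08 → 8694

8694 triangles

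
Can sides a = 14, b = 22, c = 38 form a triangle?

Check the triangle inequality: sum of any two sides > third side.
a + b vs c: 14 + 22 = 36 ≤ 38  ✗
a + c vs b: 14 + 38 = 52 > 22  ✓
b + c vs a: 22 + 38 = 60 > 14  ✓

No: 14 + 22 = 36 is not > 38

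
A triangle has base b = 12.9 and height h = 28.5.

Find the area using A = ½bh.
A = ½·b·h = ½·12.9·28.5 = ½·367.65 = 183.825

Area = 183.825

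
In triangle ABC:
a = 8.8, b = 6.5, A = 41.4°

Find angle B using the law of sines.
a/sin(A) = b/sin(B)  ⇒  sin(B) = b·sin(A)/a = 6.5·sin(41.4°)/8.8
sin(41.4°) ≈ 0.661312
sin(B) ≈ 6.5·0.661312/8.8 ≈ 4.29853/8.8 ≈ 0.488469
B = arcsin(0.488469) ≈ 29.24°
(Since b ≤ a we need B ≤ A, so the obtuse alternative 180° − 29.24° ≈ 150.76° is rejected.)

B = 29.24°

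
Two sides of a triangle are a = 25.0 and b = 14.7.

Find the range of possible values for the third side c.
Triangle inequality: |a − b| < c < a + b
|a − b| = |25.0 − 14.7| = 10.3
a + b = 25.0 + 14.7 = 39.7

10.3 < c < 39.7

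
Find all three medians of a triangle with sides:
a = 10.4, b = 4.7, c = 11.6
Median formula: m_a = ½√(2b² + 2c² − a²) (and cyclically). a² = 108.16, b² = 22.09, c² = 134.56.
m_a = ½√(2·22.09 + 2·134.56 − 108.16) = ½√205.14 ≈ ½·14.3227 ≈ 7.16135
m_b = ½√(2·108.16 + 2·134.56 − 22.09) = ½√463.35 ≈ ½·21.5256 ≈ 10.7628
m_c = ½√(2·108.16 + 2·22.09 − 134.56) = ½√125.94 ≈ ½·11.2223 ≈ 5.61115

m_a = 7.161, m_b = 10.76, m_c = 5.611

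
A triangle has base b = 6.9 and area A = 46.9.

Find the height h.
A = ½·b·h  ⇒  h = 2A/b = 2·46.9/6.9 = 93.8/6.9 ≈ 13.5942

h = 13.59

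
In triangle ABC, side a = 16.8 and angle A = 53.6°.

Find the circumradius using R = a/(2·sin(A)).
R = a/(2·sin(A)) = 16.8/(2·sin(53.6°))
sin(53.6°) ≈ 0.804894
R ≈ 16.8/(2·0.804894) = 16.8/1.60979 ≈ 10.4362

R = 10.44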